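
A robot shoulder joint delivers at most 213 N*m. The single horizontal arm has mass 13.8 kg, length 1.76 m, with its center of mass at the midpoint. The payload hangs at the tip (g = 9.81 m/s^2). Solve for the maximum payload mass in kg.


tau_arm = m_arm*g*(L/2) = 13.8*9.81*1.76/2 = 119.1326 N*m
tau_payload = tau_max - tau_arm = 213 - 119.1326 = 93.8674
m_payload = tau_payload / (g*L) = 93.8674 / (9.81*1.76) = 5.4367

5.4367 kg


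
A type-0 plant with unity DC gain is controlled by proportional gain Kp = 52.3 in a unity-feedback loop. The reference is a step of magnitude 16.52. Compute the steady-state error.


e_ss = R/(1 + Kp) = 16.52/(1 + 52.3) = 16.52/53.3000 = 0.3099

0.3099


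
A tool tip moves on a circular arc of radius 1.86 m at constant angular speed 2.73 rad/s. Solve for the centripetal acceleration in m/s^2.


a_c = omega^2 * r = 2.73^2 * 1.86 = 13.8624

13.8624 m/s^2


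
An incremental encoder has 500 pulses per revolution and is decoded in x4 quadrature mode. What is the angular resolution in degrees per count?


resolution = 360 / (PPR * 4) = 360 / 2000 = 0.1800

0.1800 degrees


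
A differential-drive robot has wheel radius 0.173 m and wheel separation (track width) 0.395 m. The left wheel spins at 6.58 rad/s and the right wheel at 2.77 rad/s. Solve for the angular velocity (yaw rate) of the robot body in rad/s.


omega = r*(wR - wL)/L = 0.173*(2.77 - (6.58))/0.395 = -1.6687

-1.6687 rad/s


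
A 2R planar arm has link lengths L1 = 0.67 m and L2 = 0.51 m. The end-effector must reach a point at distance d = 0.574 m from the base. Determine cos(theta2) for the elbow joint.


cos(th2) = (d^2 - L1^2 - L2^2)/(2*L1*L2) = (0.574^2 - 0.67^2 - 0.51^2)/(2*0.67*0.51) = -0.5553

-0.5553


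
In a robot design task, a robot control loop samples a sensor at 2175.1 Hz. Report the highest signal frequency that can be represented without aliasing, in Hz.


f_max = f_s/2 = 2175.1/2 = 1087.5500

1087.5500 Hz


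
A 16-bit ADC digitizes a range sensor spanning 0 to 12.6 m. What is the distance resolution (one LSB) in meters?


res = range / 2^n = 12.6/2^16 = 12.6/65536 = 1.9226e-04

1.9226e-04 m


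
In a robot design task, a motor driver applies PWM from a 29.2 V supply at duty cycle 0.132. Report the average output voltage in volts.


V_avg = V_supply * D = 29.2*0.132 = 3.8544

3.8544 V


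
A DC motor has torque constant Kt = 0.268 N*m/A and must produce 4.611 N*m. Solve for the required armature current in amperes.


I = tau / Kt = 4.611/0.268 = 17.2052

17.2052 A


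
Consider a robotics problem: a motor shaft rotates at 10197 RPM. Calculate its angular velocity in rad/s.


omega = 10197 * 2*pi/60 = 1067.8273

1067.8273 rad/s


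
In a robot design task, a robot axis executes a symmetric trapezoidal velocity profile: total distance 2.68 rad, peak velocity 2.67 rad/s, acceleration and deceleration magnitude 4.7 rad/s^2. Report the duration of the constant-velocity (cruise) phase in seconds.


t_acc = v/a = 0.568085 s, d_acc = v^2/(2a) = 0.758394 rad each
d_cruise = 2.68 - 2*0.758394 = 1.163212 rad
t_cruise = d_cruise/v = 1.163212/2.67 = 0.4357

0.4357 s


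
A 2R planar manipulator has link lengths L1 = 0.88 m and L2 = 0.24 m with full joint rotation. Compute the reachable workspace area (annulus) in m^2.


r_max = L1 + L2 = 1.1200, r_min = |L1 - L2| = 0.6400
A = pi*(r_max^2 - r_min^2) = pi*(1.2544 - 0.4096) = 2.6540

2.6540 m^2


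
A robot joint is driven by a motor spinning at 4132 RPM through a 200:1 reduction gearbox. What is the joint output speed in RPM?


omega_joint = omega_motor / N = 4132 / 200 = 20.6600

20.6600 RPM


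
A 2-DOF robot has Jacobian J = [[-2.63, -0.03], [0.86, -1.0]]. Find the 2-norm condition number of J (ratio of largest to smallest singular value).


JJ^T eigenvalues: trace(JJ^T) = 8.6574, det(JJ^T) = det(J)^2 = 7.05327364
s_max^2 = (8.6574 + sqrt(46.73748020))/2 = 7.74694078
s_min^2 = (8.6574 - sqrt(46.73748020))/2 = 0.91045922
kappa = s_max/s_min = sqrt(7.74694078/0.91045922) = 2.9170

2.9170


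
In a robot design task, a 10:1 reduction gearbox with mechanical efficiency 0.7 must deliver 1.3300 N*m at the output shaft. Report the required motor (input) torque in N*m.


tau_in = tau_out / (N * eta) = 1.3300 / (10 * 0.7) = 0.1900

0.1900 N*m


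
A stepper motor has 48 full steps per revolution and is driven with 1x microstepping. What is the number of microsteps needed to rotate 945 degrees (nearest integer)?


step_size = 360/(48*1) = 360/48 = 7.500000 deg
n = 945/(360/48) = 945*48/360 = 126

126 steps


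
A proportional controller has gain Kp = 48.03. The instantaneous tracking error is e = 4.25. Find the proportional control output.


u_P = Kp * e = 48.03 * 4.25 = 204.1275

204.1275


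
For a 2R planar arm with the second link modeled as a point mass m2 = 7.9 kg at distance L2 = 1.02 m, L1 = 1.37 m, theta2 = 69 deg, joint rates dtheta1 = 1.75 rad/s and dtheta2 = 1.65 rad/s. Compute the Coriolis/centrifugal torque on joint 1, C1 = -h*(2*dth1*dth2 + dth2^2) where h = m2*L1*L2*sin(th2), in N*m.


h = m2*L1*L2*sin(th2) = 7.9*1.37*1.02*sin(69 deg) = 10.306224
C1 = -h*(2*1.75*1.65 + 1.65^2) = -10.306224*8.4975 = -87.5771

-87.5771 N*m


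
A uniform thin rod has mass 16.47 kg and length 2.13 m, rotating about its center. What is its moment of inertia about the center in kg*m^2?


I = (1/12)*m*L^2 = (1/12)*16.47*2.13^2 = 6.2269

6.2269 kg*m^2


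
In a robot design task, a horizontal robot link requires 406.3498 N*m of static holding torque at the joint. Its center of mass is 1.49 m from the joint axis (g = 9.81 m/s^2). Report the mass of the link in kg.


m = tau / (g*L) = 406.3498 / (9.81 * 1.49) = 27.8000

27.8000 kg


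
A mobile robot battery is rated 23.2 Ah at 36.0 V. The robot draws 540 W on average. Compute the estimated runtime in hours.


E = 23.2*36.0 = 835.2000 Wh
t = E/P = 835.2000/540 = 1.5467

1.5467 hours


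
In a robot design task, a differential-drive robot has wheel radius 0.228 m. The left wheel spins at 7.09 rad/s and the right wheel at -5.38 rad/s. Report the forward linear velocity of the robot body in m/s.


v = r*(wR + wL)/2 = 0.228*(-5.38 + 7.09)/2 = 0.1949

0.1949 m/s


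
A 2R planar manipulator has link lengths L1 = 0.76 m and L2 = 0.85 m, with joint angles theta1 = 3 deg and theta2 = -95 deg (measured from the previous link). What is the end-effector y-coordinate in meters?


y = L1*sin(th1) + L2*sin(th1+th2) = 0.76*sin(3 deg) + 0.85*sin(-92 deg) = -0.8097

-0.8097 m


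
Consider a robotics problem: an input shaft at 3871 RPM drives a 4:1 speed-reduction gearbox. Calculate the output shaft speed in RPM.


omega_out = omega_in / N = 3871 / 4 = 967.7500

967.7500 RPM


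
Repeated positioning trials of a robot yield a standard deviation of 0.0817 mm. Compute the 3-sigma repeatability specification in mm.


repeatability = 3*sigma = 3*0.0817 = 0.2451

0.2451 mm


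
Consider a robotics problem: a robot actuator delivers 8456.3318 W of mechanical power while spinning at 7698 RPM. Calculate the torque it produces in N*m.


omega = 7698 * 2*pi/60 = 806.132675 rad/s
tau = P / omega = 8456.3318 / 806.132675 = 10.4900

10.4900 N*m


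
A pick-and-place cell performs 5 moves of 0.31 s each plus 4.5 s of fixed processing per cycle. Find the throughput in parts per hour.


T_cycle = 5*0.31 + 4.5 = 6.0500 s
rate = 3600/T = 595.0413

595.0413 parts/hour


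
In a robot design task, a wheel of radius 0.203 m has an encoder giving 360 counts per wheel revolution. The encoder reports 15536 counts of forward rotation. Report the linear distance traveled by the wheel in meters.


revs = 15536/360 = 43.155556
d = revs * 2*pi*r = 43.155556 * 2*pi*0.203 = 55.0443

55.0443 m


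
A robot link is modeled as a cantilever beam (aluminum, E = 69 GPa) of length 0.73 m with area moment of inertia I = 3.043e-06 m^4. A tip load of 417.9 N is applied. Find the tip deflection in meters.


delta = F*L^3/(3*E*I) = 417.9*0.73^3/(3*6.900e+10*3.043e-06)
      = 162.5702043/629901 = 2.5809e-04

2.5809e-04 m


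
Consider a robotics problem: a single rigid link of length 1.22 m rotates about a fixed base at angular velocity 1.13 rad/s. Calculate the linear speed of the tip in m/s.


v = L*omega = 1.22 * 1.13 = 1.3786

1.3786 m/s


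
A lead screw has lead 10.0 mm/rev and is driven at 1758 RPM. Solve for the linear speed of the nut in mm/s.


v = lead * (RPM/60) = 10.0*1758/60 = 293.0000

293.0000 mm/s


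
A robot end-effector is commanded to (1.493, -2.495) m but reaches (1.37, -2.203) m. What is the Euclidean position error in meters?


dx = 1.37 - (1.493) = -0.1230, dy = -2.203 - (-2.495) = 0.2920
err = sqrt(0.015129 + 0.085264) = 0.3168

0.3168 m


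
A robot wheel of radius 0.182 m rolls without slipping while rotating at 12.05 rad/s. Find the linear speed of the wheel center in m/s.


v = omega * r = 12.05 * 0.182 = 2.1931

2.1931 m/s


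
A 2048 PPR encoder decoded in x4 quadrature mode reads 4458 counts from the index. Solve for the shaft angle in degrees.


angle = counts * 360 / (PPR*4) = 4458 * 360 / 8192 = 195.9082

195.9082 degrees


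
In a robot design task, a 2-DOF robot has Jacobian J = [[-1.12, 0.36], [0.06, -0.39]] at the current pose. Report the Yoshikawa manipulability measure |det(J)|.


det(J) = -1.12*-0.39 - (0.36)*(0.06) = 0.4152
|det(J)| = 0.4152

0.4152


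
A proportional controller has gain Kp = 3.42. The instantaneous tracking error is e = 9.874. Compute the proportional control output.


u_P = Kp * e = 3.42 * 9.874 = 33.7691

33.7691


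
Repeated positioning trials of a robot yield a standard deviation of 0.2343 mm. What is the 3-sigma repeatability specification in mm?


repeatability = 3*sigma = 3*0.2343 = 0.7029

0.7029 mm


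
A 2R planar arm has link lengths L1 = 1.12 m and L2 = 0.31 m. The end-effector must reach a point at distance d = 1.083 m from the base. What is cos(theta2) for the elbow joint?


cos(th2) = (d^2 - L1^2 - L2^2)/(2*L1*L2) = (1.083^2 - 1.12^2 - 0.31^2)/(2*1.12*0.31) = -0.2558

-0.2558


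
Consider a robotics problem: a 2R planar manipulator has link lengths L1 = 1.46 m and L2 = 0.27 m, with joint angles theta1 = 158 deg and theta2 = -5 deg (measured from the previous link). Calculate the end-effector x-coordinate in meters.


x = L1*cos(th1) + L2*cos(th1+th2) = 1.46*cos(158 deg) + 0.27*cos(153 deg) = -1.5943

-1.5943 m


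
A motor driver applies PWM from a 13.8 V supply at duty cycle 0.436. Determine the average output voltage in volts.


V_avg = V_supply * D = 13.8*0.436 = 6.0168

6.0168 V


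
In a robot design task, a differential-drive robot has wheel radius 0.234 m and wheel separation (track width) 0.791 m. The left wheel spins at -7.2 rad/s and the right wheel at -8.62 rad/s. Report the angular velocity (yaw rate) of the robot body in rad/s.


omega = r*(wR - wL)/L = 0.234*(-8.62 - (-7.2))/0.791 = -0.4201

-0.4201 rad/s


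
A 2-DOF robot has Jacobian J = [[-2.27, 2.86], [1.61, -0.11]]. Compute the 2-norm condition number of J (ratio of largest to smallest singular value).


JJ^T eigenvalues: trace(JJ^T) = 15.9367, det(JJ^T) = det(J)^2 = 18.96515401
s_max^2 = (15.9367 + sqrt(178.11779085))/2 = 14.64138887
s_min^2 = (15.9367 - sqrt(178.11779085))/2 = 1.29531113
kappa = s_max/s_min = sqrt(14.64138887/1.29531113) = 3.3620

3.3620


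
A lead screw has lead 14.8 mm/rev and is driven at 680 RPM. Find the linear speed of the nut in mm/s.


v = lead * (RPM/60) = 14.8*680/60 = 167.7333

167.7333 mm/s


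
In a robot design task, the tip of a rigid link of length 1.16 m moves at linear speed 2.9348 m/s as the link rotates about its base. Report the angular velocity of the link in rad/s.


omega = v / L = 2.9348 / 1.16 = 2.5300

2.5300 rad/s


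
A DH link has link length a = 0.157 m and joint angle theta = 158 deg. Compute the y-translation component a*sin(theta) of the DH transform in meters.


a*sin(theta) = 0.157*sin(158 deg) = 0.0588

0.0588 m


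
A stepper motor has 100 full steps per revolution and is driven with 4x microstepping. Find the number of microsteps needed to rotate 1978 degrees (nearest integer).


step_size = 360/(100*4) = 360/400 = 0.900000 deg
n = 1978/(360/400) = 1978*400/360 = 2197.7778 -> 2198

2198 steps


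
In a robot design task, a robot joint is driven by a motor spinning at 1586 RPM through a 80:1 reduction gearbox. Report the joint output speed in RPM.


omega_joint = omega_motor / N = 1586 / 80 = 19.8250

19.8250 RPM


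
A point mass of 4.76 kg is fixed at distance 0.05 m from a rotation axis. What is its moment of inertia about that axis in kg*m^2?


I = m*r^2 = 4.76*0.05^2 = 0.0119

0.0119 kg*m^2


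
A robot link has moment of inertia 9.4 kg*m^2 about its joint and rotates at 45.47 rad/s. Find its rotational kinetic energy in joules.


KE = (1/2)*I*omega^2 = 0.5*9.4*45.47^2 = 9717.3482

9717.3482 J


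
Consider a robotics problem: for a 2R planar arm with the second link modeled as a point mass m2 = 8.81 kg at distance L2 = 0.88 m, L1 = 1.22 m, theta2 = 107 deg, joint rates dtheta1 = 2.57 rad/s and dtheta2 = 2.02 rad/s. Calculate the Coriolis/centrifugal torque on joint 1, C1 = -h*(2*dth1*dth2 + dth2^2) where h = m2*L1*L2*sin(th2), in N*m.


h = m2*L1*L2*sin(th2) = 8.81*1.22*0.88*sin(107 deg) = 9.045128
C1 = -h*(2*2.57*2.02 + 2.02^2) = -9.045128*14.4632 = -130.8215

-130.8215 N*m


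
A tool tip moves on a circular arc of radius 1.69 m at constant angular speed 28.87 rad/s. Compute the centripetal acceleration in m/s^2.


a_c = omega^2 * r = 28.87^2 * 1.69 = 1408.5760

1408.5760 m/s^2


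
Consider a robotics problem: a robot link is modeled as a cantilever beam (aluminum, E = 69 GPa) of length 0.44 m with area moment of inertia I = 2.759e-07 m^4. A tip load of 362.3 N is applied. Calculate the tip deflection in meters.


delta = F*L^3/(3*E*I) = 362.3*0.44^3/(3*6.900e+10*2.759e-07)
      = 30.8621632/57111.3 = 5.4039e-04

5.4039e-04 m


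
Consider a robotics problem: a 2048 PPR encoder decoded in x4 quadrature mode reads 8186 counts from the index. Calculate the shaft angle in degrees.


angle = counts * 360 / (PPR*4) = 8186 * 360 / 8192 = 359.7363

359.7363 degrees


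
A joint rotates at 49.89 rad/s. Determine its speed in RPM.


RPM = 49.89 * 60/(2*pi) = 476.4144

476.4144 RPM


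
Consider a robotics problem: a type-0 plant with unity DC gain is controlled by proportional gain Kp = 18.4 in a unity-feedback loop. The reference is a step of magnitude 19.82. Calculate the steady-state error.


e_ss = R/(1 + Kp) = 19.82/(1 + 18.4) = 19.82/19.4000 = 1.0216

1.0216


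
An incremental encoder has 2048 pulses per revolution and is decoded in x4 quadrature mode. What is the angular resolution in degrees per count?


resolution = 360 / (PPR * 4) = 360 / 8192 = 0.0439

0.0439 degrees


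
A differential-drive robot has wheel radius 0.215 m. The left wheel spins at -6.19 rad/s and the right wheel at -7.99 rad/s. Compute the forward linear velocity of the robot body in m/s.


v = r*(wR + wL)/2 = 0.215*(-7.99 + -6.19)/2 = -1.5243

-1.5243 m/s


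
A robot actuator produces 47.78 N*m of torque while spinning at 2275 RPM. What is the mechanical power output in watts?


omega = 2275 * 2*pi/60 = 238.237443 rad/s
P = tau * omega = 47.78 * 238.237443 = 11382.9850

11382.9850 W


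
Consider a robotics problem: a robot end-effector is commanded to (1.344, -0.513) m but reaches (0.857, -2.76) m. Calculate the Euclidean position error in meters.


dx = 0.857 - (1.344) = -0.4870, dy = -2.76 - (-0.513) = -2.2470
err = sqrt(0.237169 + 5.049009) = 2.2992

2.2992 m


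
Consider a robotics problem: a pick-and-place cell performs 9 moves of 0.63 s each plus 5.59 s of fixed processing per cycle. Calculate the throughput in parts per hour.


T_cycle = 9*0.63 + 5.59 = 11.2600 s
rate = 3600/T = 319.7158

319.7158 parts/hour


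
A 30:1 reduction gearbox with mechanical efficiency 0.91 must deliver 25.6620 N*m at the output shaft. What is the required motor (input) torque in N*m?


tau_in = tau_out / (N * eta) = 25.6620 / (30 * 0.91) = 0.9400

0.9400 N*m


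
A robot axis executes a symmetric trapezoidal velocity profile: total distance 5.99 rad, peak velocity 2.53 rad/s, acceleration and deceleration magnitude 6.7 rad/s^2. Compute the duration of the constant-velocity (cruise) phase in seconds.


t_acc = v/a = 0.377612 s, d_acc = v^2/(2a) = 0.477679 rad each
d_cruise = 5.99 - 2*0.477679 = 5.034642 rad
t_cruise = d_cruise/v = 5.034642/2.53 = 1.9900

1.9900 s


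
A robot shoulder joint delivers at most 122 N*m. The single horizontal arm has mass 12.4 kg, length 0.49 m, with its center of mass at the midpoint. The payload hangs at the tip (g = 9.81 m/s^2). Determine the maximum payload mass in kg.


tau_arm = m_arm*g*(L/2) = 12.4*9.81*0.49/2 = 29.8028 N*m
tau_payload = tau_max - tau_arm = 122 - 29.8028 = 92.1972
m_payload = tau_payload / (g*L) = 92.1972 / (9.81*0.49) = 19.1802

19.1802 kg


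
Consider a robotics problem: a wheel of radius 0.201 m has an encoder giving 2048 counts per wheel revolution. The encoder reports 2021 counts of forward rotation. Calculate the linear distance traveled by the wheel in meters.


revs = 2021/2048 = 0.986816
d = revs * 2*pi*r = 0.986816 * 2*pi*0.201 = 1.2463

1.2463 m


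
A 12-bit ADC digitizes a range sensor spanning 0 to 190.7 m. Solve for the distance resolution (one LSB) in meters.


res = range / 2^n = 190.7/2^12 = 190.7/4096 = 0.0466

0.0466 m


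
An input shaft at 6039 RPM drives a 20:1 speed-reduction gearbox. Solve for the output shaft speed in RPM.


omega_out = omega_in / N = 6039 / 20 = 301.9500

301.9500 RPM


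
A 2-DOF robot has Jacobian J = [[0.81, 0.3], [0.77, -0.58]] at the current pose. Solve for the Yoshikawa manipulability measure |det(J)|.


det(J) = 0.81*-0.58 - (0.3)*(0.77) = -0.7008
|det(J)| = 0.7008

0.7008


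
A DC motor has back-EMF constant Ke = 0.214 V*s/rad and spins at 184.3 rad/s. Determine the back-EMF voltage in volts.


V_emf = Ke * omega = 0.214*184.3 = 39.4402

39.4402 V


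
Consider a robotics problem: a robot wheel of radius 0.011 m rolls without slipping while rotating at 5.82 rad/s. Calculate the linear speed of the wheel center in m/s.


v = omega * r = 5.82 * 0.011 = 0.0640

0.0640 m/s


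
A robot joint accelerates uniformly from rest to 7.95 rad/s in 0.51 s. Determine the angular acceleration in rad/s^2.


alpha = delta_omega / t = 7.95 / 0.51 = 15.5882

15.5882 rad/s^2


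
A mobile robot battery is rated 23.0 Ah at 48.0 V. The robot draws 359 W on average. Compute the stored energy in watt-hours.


E = capacity * V = 23.0*48.0 = 1104.0000

1104.0000 Wh


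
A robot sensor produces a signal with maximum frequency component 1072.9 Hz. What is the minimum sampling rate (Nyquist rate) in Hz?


f_s,min = 2*f_max = 2*1072.9 = 2145.8000

2145.8000 Hz


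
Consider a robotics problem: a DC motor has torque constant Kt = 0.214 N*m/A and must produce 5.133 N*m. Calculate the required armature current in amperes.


I = tau / Kt = 5.133/0.214 = 23.9860

23.9860 A


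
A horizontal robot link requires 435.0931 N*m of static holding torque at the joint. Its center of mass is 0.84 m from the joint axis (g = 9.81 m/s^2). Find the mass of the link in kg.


m = tau / (g*L) = 435.0931 / (9.81 * 0.84) = 52.8000

52.8000 kg


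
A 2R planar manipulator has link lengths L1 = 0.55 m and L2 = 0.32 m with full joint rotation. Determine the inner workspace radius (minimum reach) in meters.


r_min = |L1 - L2| = |0.55 - 0.32| = 0.2300

0.2300 m


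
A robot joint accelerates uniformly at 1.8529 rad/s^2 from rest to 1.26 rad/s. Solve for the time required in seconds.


t = delta_omega / alpha = 1.26 / 1.8529 = 0.6800

0.6800 s


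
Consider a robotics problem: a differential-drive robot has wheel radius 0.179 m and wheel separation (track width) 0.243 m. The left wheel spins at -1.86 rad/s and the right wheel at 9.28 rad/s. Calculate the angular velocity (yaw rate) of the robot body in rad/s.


omega = r*(wR - wL)/L = 0.179*(9.28 - (-1.86))/0.243 = 8.2060

8.2060 rad/s


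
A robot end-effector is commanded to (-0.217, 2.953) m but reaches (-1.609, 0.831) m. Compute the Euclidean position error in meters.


dx = -1.609 - (-0.217) = -1.3920, dy = 0.831 - (2.953) = -2.1220
err = sqrt(1.937664 + 4.502884) = 2.5378

2.5378 m


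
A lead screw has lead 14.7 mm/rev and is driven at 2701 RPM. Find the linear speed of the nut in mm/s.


v = lead * (RPM/60) = 14.7*2701/60 = 661.7450

661.7450 mm/s


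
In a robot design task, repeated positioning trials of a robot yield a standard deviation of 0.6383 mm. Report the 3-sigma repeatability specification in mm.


repeatability = 3*sigma = 3*0.6383 = 1.9149

1.9149 mm


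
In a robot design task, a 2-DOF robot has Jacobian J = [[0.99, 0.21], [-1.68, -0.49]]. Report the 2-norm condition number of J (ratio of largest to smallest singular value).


JJ^T eigenvalues: trace(JJ^T) = 4.0867, det(JJ^T) = det(J)^2 = 0.01750329
s_max^2 = (4.0867 + sqrt(16.63110373))/2 = 4.08241251
s_min^2 = (4.0867 - sqrt(16.63110373))/2 = 0.00428749
kappa = s_max/s_min = sqrt(4.08241251/0.00428749) = 30.8572

30.8572


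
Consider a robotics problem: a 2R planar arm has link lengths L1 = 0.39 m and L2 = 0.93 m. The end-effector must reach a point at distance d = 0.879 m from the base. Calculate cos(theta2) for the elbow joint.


cos(th2) = (d^2 - L1^2 - L2^2)/(2*L1*L2) = (0.879^2 - 0.39^2 - 0.93^2)/(2*0.39*0.93) = -0.3369

-0.3369


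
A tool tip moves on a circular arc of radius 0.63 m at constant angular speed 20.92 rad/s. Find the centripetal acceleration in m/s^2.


a_c = omega^2 * r = 20.92^2 * 0.63 = 275.7172

275.7172 m/s^2


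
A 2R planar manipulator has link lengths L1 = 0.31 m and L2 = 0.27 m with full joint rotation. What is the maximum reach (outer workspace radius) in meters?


r_max = L1 + L2 = 0.31 + 0.27 = 0.5800

0.5800 m


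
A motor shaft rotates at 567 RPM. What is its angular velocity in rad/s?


omega = 567 * 2*pi/60 = 59.3761

59.3761 rad/s


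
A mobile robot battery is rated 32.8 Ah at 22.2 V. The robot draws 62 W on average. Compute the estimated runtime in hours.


E = 32.8*22.2 = 728.1600 Wh
t = E/P = 728.1600/62 = 11.7445

11.7445 hours


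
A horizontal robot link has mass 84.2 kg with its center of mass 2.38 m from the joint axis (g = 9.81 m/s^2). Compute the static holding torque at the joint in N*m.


tau = m*g*L = 84.2 * 9.81 * 2.38 = 1965.8848

1965.8848 N*m


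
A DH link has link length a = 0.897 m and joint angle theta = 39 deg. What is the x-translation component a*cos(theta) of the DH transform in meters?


a*cos(theta) = 0.897*cos(39 deg) = 0.6971

0.6971 m


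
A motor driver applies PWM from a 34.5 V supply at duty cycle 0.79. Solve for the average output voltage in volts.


V_avg = V_supply * D = 34.5*0.79 = 27.2550

27.2550 V


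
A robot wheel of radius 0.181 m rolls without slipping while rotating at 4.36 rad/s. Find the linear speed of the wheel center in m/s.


v = omega * r = 4.36 * 0.181 = 0.7892

0.7892 m/s


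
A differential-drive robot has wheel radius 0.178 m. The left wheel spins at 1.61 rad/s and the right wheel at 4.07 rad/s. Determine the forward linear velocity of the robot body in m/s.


v = r*(wR + wL)/2 = 0.178*(4.07 + 1.61)/2 = 0.5055

0.5055 m/s


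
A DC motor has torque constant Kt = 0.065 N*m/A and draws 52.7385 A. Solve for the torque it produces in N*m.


tau = Kt * I = 0.065*52.7385 = 3.4280

3.4280 N*m


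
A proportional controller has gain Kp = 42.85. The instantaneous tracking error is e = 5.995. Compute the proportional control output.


u_P = Kp * e = 42.85 * 5.995 = 256.8858

256.8858


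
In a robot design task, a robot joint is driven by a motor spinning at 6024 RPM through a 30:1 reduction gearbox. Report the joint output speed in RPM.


omega_joint = omega_motor / N = 6024 / 30 = 200.8000

200.8000 RPM


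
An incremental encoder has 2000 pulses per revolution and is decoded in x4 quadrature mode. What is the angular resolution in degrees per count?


resolution = 360 / (PPR * 4) = 360 / 8000 = 0.0450

0.0450 degrees


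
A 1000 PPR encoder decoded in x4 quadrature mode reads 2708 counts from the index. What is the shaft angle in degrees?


angle = counts * 360 / (PPR*4) = 2708 * 360 / 4000 = 243.7200

243.7200 degrees


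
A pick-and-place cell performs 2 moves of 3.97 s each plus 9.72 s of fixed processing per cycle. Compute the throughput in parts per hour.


T_cycle = 2*3.97 + 9.72 = 17.6600 s
rate = 3600/T = 203.8505

203.8505 parts/hour


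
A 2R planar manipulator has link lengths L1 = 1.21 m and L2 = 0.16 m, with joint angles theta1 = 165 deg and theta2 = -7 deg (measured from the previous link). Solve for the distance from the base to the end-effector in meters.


x = L1*cos(th1) + L2*cos(th1+th2) = -1.317120
y = L1*sin(th1) + L2*sin(th1+th2) = 0.373108
d = sqrt(x^2 + y^2) = sqrt(1.734805 + 0.139210) = 1.3689

1.3689 m


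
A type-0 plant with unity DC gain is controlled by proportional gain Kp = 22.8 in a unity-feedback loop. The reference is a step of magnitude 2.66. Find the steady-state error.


e_ss = R/(1 + Kp) = 2.66/(1 + 22.8) = 2.66/23.8000 = 0.1118

0.1118


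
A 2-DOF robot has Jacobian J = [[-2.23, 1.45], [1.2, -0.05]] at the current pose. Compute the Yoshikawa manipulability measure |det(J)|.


det(J) = -2.23*-0.05 - (1.45)*(1.2) = -1.6285
|det(J)| = 1.6285

1.6285


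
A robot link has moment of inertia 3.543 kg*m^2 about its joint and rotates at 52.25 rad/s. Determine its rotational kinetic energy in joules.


KE = (1/2)*I*omega^2 = 0.5*3.543*52.25^2 = 4836.3057

4836.3057 J


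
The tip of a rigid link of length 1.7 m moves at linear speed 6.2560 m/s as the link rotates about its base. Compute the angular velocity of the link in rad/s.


omega = v / L = 6.2560 / 1.7 = 3.6800

3.6800 rad/s


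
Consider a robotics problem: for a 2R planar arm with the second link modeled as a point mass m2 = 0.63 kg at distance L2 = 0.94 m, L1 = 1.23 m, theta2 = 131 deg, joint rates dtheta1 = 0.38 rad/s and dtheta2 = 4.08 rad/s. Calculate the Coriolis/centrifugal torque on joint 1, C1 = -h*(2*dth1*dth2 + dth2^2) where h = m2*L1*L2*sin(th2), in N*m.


h = m2*L1*L2*sin(th2) = 0.63*1.23*0.94*sin(131 deg) = 0.549735
C1 = -h*(2*0.38*4.08 + 4.08^2) = -0.549735*19.7472 = -10.8557

-10.8557 N*m


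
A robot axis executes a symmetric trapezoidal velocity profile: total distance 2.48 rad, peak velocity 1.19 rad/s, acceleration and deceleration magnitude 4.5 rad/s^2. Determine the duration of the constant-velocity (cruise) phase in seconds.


t_acc = v/a = 0.264444 s, d_acc = v^2/(2a) = 0.157344 rad each
d_cruise = 2.48 - 2*0.157344 = 2.165312 rad
t_cruise = d_cruise/v = 2.165312/1.19 = 1.8196

1.8196 s


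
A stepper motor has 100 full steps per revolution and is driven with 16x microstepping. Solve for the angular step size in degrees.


step = 360/(100*16) = 360/1600 = 0.2250

0.2250 degrees


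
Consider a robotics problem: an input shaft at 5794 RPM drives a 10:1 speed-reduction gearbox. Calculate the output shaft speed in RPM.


omega_out = omega_in / N = 5794 / 10 = 579.4000

579.4000 RPM


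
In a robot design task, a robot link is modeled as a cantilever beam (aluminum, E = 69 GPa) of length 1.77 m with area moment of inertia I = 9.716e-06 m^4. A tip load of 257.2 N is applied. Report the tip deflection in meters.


delta = F*L^3/(3*E*I) = 257.2*1.77^3/(3*6.900e+10*9.716e-06)
      = 1426.2339276/2011212 = 7.0914e-04

7.0914e-04 m


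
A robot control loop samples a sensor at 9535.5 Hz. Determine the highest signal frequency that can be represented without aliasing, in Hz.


f_max = f_s/2 = 9535.5/2 = 4767.7500

4767.7500 Hz


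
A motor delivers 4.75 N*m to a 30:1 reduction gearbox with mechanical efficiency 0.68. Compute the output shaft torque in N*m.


tau_out = tau_in * N * eta = 4.75 * 30 * 0.68 = 96.9000

96.9000 N*m


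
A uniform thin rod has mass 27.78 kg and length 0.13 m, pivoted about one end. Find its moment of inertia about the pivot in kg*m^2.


I = (1/3)*m*L^2 = (1/3)*27.78*0.13^2 = 0.1565

0.1565 kg*m^2


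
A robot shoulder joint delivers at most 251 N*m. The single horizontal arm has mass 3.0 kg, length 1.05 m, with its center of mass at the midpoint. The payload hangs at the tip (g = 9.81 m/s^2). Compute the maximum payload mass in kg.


tau_arm = m_arm*g*(L/2) = 3.0*9.81*1.05/2 = 15.4508 N*m
tau_payload = tau_max - tau_arm = 251 - 15.4508 = 235.5492
m_payload = tau_payload / (g*L) = 235.5492 / (9.81*1.05) = 22.8677

22.8677 kg


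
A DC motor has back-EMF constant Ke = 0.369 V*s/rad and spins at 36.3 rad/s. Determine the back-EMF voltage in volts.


V_emf = Ke * omega = 0.369*36.3 = 13.3947

13.3947 V


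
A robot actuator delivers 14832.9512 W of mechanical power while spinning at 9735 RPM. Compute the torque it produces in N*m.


omega = 9735 * 2*pi/60 = 1019.446816 rad/s
tau = P / omega = 14832.9512 / 1019.446816 = 14.5500

14.5500 N*m


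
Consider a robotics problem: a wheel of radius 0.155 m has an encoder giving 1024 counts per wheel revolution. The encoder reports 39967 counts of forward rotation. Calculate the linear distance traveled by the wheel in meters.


revs = 39967/1024 = 39.030273
d = revs * 2*pi*r = 39.030273 * 2*pi*0.155 = 38.0113

38.0113 m


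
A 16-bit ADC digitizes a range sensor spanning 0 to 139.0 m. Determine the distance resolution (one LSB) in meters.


res = range / 2^n = 139.0/2^16 = 139.0/65536 = 0.0021

0.0021 m


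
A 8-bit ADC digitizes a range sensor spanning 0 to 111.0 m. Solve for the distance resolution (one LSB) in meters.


res = range / 2^n = 111.0/2^8 = 111.0/256 = 0.4336

0.4336 m


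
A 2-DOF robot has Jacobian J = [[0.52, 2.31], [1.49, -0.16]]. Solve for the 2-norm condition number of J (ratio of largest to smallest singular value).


JJ^T eigenvalues: trace(JJ^T) = 7.8522, det(JJ^T) = det(J)^2 = 12.42633001
s_max^2 = (7.8522 + sqrt(11.95172480))/2 = 5.65466333
s_min^2 = (7.8522 - sqrt(11.95172480))/2 = 2.19753667
kappa = s_max/s_min = sqrt(5.65466333/2.19753667) = 1.6041

1.6041


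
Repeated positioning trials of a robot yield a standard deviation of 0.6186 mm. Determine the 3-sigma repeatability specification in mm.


repeatability = 3*sigma = 3*0.6186 = 1.8558

1.8558 mm


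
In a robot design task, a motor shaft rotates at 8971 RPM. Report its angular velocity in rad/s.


omega = 8971 * 2*pi/60 = 939.4409

939.4409 rad/s


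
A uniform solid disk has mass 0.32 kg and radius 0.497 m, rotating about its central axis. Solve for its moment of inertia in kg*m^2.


I = (1/2)*m*R^2 = 0.5*0.32*0.497^2 = 0.0395

0.0395 kg*m^2


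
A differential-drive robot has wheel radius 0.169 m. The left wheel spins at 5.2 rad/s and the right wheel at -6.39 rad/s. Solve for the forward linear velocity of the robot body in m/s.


v = r*(wR + wL)/2 = 0.169*(-6.39 + 5.2)/2 = -0.1006

-0.1006 m/s


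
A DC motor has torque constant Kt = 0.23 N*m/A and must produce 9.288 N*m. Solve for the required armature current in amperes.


I = tau / Kt = 9.288/0.23 = 40.3826

40.3826 A


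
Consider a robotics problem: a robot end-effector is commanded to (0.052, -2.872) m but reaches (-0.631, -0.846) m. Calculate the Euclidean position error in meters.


dx = -0.631 - (0.052) = -0.6830, dy = -0.846 - (-2.872) = 2.0260
err = sqrt(0.466489 + 4.104676) = 2.1380

2.1380 m


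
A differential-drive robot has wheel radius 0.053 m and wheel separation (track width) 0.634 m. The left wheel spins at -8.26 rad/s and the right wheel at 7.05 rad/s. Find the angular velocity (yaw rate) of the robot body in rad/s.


omega = r*(wR - wL)/L = 0.053*(7.05 - (-8.26))/0.634 = 1.2799

1.2799 rad/s


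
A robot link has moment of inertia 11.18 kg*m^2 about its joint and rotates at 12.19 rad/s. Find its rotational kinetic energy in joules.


KE = (1/2)*I*omega^2 = 0.5*11.18*12.19^2 = 830.6522

830.6522 J


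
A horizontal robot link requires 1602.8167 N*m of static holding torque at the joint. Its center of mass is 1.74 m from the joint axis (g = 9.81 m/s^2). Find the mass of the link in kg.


m = tau / (g*L) = 1602.8167 / (9.81 * 1.74) = 93.9000

93.9000 kg


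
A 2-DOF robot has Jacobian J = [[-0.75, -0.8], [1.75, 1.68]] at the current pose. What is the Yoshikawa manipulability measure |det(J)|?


det(J) = -0.75*1.68 - (-0.8)*(1.75) = 0.1400
|det(J)| = 0.1400

0.1400


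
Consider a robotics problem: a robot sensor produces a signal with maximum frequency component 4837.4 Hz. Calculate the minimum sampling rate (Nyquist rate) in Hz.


f_s,min = 2*f_max = 2*4837.4 = 9674.8000

9674.8000 Hz


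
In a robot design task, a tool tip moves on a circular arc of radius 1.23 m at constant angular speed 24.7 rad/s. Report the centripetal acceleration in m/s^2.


a_c = omega^2 * r = 24.7^2 * 1.23 = 750.4107

750.4107 m/s^2


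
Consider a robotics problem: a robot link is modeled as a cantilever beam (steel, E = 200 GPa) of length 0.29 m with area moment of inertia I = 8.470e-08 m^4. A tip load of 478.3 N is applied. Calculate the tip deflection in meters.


delta = F*L^3/(3*E*I) = 478.3*0.29^3/(3*2.000e+11*8.470e-08)
      = 11.6652587/50820 = 2.2954e-04

2.2954e-04 m


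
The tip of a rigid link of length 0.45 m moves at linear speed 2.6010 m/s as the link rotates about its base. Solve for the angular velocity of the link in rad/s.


omega = v / L = 2.6010 / 0.45 = 5.7800

5.7800 rad/s


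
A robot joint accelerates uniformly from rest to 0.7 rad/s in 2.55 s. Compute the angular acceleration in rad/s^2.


alpha = delta_omega / t = 0.7 / 2.55 = 0.2745

0.2745 rad/s^2


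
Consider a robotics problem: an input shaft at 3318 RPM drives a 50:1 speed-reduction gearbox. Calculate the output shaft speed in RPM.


omega_out = omega_in / N = 3318 / 50 = 66.3600

66.3600 RPM


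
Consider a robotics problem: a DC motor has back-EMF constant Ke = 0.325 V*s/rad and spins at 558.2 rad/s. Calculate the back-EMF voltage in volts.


V_emf = Ke * omega = 0.325*558.2 = 181.4150

181.4150 V


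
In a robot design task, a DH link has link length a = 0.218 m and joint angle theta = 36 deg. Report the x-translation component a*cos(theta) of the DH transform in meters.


a*cos(theta) = 0.218*cos(36 deg) = 0.1764

0.1764 m


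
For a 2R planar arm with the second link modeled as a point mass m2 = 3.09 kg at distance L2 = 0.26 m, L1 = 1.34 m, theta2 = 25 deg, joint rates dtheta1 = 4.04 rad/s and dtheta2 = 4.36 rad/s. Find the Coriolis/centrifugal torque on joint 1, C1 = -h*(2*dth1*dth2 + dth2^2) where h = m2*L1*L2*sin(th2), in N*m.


h = m2*L1*L2*sin(th2) = 3.09*1.34*0.26*sin(25 deg) = 0.454972
C1 = -h*(2*4.04*4.36 + 4.36^2) = -0.454972*54.2384 = -24.6770

-24.6770 N*m


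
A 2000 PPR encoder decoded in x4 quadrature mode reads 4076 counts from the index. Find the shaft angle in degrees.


angle = counts * 360 / (PPR*4) = 4076 * 360 / 8000 = 183.4200

183.4200 degrees


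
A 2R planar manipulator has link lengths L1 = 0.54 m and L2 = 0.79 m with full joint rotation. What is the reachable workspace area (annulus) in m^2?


r_max = L1 + L2 = 1.3300, r_min = |L1 - L2| = 0.2500
A = pi*(r_max^2 - r_min^2) = pi*(1.7689 - 0.0625) = 5.3608

5.3608 m^2


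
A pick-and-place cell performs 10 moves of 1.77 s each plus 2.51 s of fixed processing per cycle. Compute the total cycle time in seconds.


T = 10*1.77 + 2.51 = 20.2100

20.2100 s


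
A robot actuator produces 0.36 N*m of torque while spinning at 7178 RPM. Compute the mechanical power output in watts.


omega = 7178 * 2*pi/60 = 751.678402 rad/s
P = tau * omega = 0.36 * 751.678402 = 270.6042

270.6042 W


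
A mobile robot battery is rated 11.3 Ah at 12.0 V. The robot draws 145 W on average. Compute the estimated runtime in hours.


E = 11.3*12.0 = 135.6000 Wh
t = E/P = 135.6000/145 = 0.9352

0.9352 hours


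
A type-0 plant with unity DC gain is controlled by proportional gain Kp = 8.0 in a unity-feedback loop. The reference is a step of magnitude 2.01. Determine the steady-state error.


e_ss = R/(1 + Kp) = 2.01/(1 + 8.0) = 2.01/9.0000 = 0.2233

0.2233


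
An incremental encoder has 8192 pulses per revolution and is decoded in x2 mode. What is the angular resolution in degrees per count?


resolution = 360 / (PPR * 2) = 360 / 16384 = 0.0220

0.0220 degrees


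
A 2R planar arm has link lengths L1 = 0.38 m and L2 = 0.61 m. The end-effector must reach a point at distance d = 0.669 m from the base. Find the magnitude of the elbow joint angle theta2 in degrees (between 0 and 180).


cos(th2) = (d^2 - L1^2 - L2^2)/(2*L1*L2) = (0.669^2 - 0.38^2 - 0.61^2)/(2*0.38*0.61) = -0.14870362
th2 = acos(-0.14870362) = 98.5518 deg

98.5518 degrees


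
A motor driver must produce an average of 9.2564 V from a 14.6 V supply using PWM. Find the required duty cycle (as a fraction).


D = V_avg/V_supply = 9.2564/14.6 = 0.6340

0.6340


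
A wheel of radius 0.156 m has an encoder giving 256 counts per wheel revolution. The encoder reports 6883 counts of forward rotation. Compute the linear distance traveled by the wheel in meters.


revs = 6883/256 = 26.886719
d = revs * 2*pi*r = 26.886719 * 2*pi*0.156 = 26.3537

26.3537 m


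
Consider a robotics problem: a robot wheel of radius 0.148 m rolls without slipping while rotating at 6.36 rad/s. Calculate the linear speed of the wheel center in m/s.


v = omega * r = 6.36 * 0.148 = 0.9413

0.9413 m/s


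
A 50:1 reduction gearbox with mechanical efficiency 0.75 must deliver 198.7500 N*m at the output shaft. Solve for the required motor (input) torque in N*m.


tau_in = tau_out / (N * eta) = 198.7500 / (50 * 0.75) = 5.3000

5.3000 N*m


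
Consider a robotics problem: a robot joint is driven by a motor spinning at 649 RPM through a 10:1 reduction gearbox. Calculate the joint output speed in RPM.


omega_joint = omega_motor / N = 649 / 10 = 64.9000

64.9000 RPM


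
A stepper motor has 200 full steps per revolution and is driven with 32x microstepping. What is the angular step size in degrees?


step = 360/(200*32) = 360/6400 = 0.0563

0.0563 degrees


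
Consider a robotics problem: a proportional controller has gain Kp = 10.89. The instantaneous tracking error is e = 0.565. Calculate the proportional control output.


u_P = Kp * e = 10.89 * 0.565 = 6.1528

6.1528


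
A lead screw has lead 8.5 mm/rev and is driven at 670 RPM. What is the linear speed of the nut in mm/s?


v = lead * (RPM/60) = 8.5*670/60 = 94.9167

94.9167 mm/s


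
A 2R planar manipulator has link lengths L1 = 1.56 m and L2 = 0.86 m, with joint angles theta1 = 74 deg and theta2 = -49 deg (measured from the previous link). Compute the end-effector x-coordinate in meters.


x = L1*cos(th1) + L2*cos(th1+th2) = 1.56*cos(74 deg) + 0.86*cos(25 deg) = 1.2094

1.2094 m


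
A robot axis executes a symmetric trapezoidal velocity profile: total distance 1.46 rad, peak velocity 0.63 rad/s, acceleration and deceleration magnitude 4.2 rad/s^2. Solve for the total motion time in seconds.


t_acc = v/a = 0.63/4.2 = 0.150000 s
d_acc = v^2/(2a) = 0.047250 rad (each ramp)
d_cruise = 1.46 - 2*0.047250 = 1.365500 rad
t_cruise = 1.365500/0.63 = 2.167460 s
t_total = 2*0.150000 + 2.167460 = 2.4675

2.4675 s


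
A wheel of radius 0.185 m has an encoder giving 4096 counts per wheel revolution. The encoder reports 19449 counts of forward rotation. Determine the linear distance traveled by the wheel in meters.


revs = 19449/4096 = 4.748291
d = revs * 2*pi*r = 4.748291 * 2*pi*0.185 = 5.5194

5.5194 m
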